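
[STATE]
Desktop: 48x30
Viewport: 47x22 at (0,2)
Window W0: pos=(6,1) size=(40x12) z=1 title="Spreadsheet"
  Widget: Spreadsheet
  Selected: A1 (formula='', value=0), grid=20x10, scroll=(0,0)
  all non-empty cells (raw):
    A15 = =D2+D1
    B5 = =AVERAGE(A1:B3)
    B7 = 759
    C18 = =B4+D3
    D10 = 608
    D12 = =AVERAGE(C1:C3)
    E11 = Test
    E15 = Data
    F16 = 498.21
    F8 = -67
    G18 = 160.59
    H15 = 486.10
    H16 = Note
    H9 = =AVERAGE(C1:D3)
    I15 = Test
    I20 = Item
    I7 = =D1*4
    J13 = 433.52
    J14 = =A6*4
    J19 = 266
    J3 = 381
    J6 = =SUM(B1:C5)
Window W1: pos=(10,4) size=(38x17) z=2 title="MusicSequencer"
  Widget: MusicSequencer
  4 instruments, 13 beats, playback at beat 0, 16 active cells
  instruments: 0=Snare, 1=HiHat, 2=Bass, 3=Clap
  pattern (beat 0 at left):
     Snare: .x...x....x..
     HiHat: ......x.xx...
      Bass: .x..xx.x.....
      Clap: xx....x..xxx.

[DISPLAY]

      ┃ Spreadsheet                          ┃ 
      ┠──────────────────────────────────────┨ 
      ┃A1:┏━━━━━━━━━━━━━━━━━━━━━━━━━━━━━━━━━━━━
      ┃   ┃ MusicSequencer                     
      ┃---┠────────────────────────────────────
      ┃  1┃      ▼123456789012                 
      ┃  2┃ Snare·█···█····█··                 
      ┃  3┃ HiHat······█·██···                 
      ┃  4┃  Bass·█··██·█·····                 
      ┃  5┃  Clap██····█··███·                 
      ┗━━━┃                                    
          ┃                                    
          ┃                                    
          ┃                                    
          ┃                                    
          ┃                                    
          ┃                                    
          ┃                                    
          ┗━━━━━━━━━━━━━━━━━━━━━━━━━━━━━━━━━━━━
                                               
                                               
                                               


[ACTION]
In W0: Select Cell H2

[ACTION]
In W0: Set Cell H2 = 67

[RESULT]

      ┃ Spreadsheet                          ┃ 
      ┠──────────────────────────────────────┨ 
      ┃H2:┏━━━━━━━━━━━━━━━━━━━━━━━━━━━━━━━━━━━━
      ┃   ┃ MusicSequencer                     
      ┃---┠────────────────────────────────────
      ┃  1┃      ▼123456789012                 
      ┃  2┃ Snare·█···█····█··                 
      ┃  3┃ HiHat······█·██···                 
      ┃  4┃  Bass·█··██·█·····                 
      ┃  5┃  Clap██····█··███·                 
      ┗━━━┃                                    
          ┃                                    
          ┃                                    
          ┃                                    
          ┃                                    
          ┃                                    
          ┃                                    
          ┃                                    
          ┗━━━━━━━━━━━━━━━━━━━━━━━━━━━━━━━━━━━━
                                               
                                               
                                               


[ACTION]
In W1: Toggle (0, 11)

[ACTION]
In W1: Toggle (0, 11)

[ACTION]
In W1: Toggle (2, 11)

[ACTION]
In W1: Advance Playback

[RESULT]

      ┃ Spreadsheet                          ┃ 
      ┠──────────────────────────────────────┨ 
      ┃H2:┏━━━━━━━━━━━━━━━━━━━━━━━━━━━━━━━━━━━━
      ┃   ┃ MusicSequencer                     
      ┃---┠────────────────────────────────────
      ┃  1┃      0▼23456789012                 
      ┃  2┃ Snare·█···█····█··                 
      ┃  3┃ HiHat······█·██···                 
      ┃  4┃  Bass·█··██·█···█·                 
      ┃  5┃  Clap██····█··███·                 
      ┗━━━┃                                    
          ┃                                    
          ┃                                    
          ┃                                    
          ┃                                    
          ┃                                    
          ┃                                    
          ┃                                    
          ┗━━━━━━━━━━━━━━━━━━━━━━━━━━━━━━━━━━━━
                                               
                                               
                                               


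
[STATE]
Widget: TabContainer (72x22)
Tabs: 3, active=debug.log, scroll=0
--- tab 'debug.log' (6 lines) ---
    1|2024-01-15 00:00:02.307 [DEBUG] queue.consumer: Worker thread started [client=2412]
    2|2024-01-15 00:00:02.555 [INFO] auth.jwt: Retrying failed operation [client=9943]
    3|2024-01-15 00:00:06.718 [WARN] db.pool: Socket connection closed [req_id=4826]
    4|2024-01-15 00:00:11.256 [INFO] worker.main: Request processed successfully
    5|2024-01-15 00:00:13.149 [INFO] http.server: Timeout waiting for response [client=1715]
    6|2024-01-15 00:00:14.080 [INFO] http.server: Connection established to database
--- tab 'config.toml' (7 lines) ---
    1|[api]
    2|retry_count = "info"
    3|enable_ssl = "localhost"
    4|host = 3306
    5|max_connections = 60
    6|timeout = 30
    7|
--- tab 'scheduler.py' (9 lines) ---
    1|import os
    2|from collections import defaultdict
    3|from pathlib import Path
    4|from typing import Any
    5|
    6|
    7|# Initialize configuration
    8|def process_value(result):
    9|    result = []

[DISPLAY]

[debug.log]│ config.toml │ scheduler.py                                 
────────────────────────────────────────────────────────────────────────
2024-01-15 00:00:02.307 [DEBUG] queue.consumer: Worker thread started [c
2024-01-15 00:00:02.555 [INFO] auth.jwt: Retrying failed operation [clie
2024-01-15 00:00:06.718 [WARN] db.pool: Socket connection closed [req_id
2024-01-15 00:00:11.256 [INFO] worker.main: Request processed successful
2024-01-15 00:00:13.149 [INFO] http.server: Timeout waiting for response
2024-01-15 00:00:14.080 [INFO] http.server: Connection established to da
                                                                        
                                                                        
                                                                        
                                                                        
                                                                        
                                                                        
                                                                        
                                                                        
                                                                        
                                                                        
                                                                        
                                                                        
                                                                        
                                                                        


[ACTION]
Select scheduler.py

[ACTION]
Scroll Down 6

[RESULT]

 debug.log │ config.toml │[scheduler.py]                                
────────────────────────────────────────────────────────────────────────
# Initialize configuration                                              
def process_value(result):                                              
    result = []                                                         
                                                                        
                                                                        
                                                                        
                                                                        
                                                                        
                                                                        
                                                                        
                                                                        
                                                                        
                                                                        
                                                                        
                                                                        
                                                                        
                                                                        
                                                                        
                                                                        
                                                                        


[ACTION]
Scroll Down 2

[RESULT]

 debug.log │ config.toml │[scheduler.py]                                
────────────────────────────────────────────────────────────────────────
    result = []                                                         
                                                                        
                                                                        
                                                                        
                                                                        
                                                                        
                                                                        
                                                                        
                                                                        
                                                                        
                                                                        
                                                                        
                                                                        
                                                                        
                                                                        
                                                                        
                                                                        
                                                                        
                                                                        
                                                                        


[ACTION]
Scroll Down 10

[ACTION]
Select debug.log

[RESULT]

[debug.log]│ config.toml │ scheduler.py                                 
────────────────────────────────────────────────────────────────────────
2024-01-15 00:00:02.307 [DEBUG] queue.consumer: Worker thread started [c
2024-01-15 00:00:02.555 [INFO] auth.jwt: Retrying failed operation [clie
2024-01-15 00:00:06.718 [WARN] db.pool: Socket connection closed [req_id
2024-01-15 00:00:11.256 [INFO] worker.main: Request processed successful
2024-01-15 00:00:13.149 [INFO] http.server: Timeout waiting for response
2024-01-15 00:00:14.080 [INFO] http.server: Connection established to da
                                                                        
                                                                        
                                                                        
                                                                        
                                                                        
                                                                        
                                                                        
                                                                        
                                                                        
                                                                        
                                                                        
                                                                        
                                                                        
                                                                        


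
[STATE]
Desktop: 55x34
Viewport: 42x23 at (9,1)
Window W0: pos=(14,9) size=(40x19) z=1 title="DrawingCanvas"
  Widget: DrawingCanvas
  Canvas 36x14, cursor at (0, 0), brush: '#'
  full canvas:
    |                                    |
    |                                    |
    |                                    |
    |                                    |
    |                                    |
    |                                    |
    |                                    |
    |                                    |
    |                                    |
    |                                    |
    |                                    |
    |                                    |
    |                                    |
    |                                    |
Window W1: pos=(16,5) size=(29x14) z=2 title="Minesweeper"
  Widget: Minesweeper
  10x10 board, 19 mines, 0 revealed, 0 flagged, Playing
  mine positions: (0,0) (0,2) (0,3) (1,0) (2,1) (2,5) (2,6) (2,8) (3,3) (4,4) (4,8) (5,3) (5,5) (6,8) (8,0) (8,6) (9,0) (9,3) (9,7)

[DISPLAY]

                                          
                                          
                                          
                                          
       ┏━━━━━━━━━━━━━━━━━━━━━━━━━━━┓      
       ┃ Minesweeper               ┃      
       ┠───────────────────────────┨      
       ┃■■■■■■■■■■                 ┃      
     ┏━┃■■■■■■■■■■                 ┃━━━━━━
     ┃ ┃■■■■■■■■■■                 ┃      
     ┠─┃■■■■■■■■■■                 ┃──────
     ┃+┃■■■■■■■■■■                 ┃      
     ┃ ┃■■■■■■■■■■                 ┃      
     ┃ ┃■■■■■■■■■■                 ┃      
     ┃ ┃■■■■■■■■■■                 ┃      
     ┃ ┃■■■■■■■■■■                 ┃      
     ┃ ┃■■■■■■■■■■                 ┃      
     ┃ ┗━━━━━━━━━━━━━━━━━━━━━━━━━━━┛      
     ┃                                    
     ┃                                    
     ┃                                    
     ┃                                    
     ┃                                    


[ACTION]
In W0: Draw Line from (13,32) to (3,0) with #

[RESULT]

                                          
                                          
                                          
                                          
       ┏━━━━━━━━━━━━━━━━━━━━━━━━━━━┓      
       ┃ Minesweeper               ┃      
       ┠───────────────────────────┨      
       ┃■■■■■■■■■■                 ┃      
     ┏━┃■■■■■■■■■■                 ┃━━━━━━
     ┃ ┃■■■■■■■■■■                 ┃      
     ┠─┃■■■■■■■■■■                 ┃──────
     ┃+┃■■■■■■■■■■                 ┃      
     ┃ ┃■■■■■■■■■■                 ┃      
     ┃ ┃■■■■■■■■■■                 ┃      
     ┃#┃■■■■■■■■■■                 ┃      
     ┃ ┃■■■■■■■■■■                 ┃      
     ┃ ┃■■■■■■■■■■                 ┃      
     ┃ ┗━━━━━━━━━━━━━━━━━━━━━━━━━━━┛      
     ┃            ###                     
     ┃               ###                  
     ┃                  ###               
     ┃                     ###            
     ┃                        ####        


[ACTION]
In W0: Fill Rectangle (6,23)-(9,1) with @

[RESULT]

                                          
                                          
                                          
                                          
       ┏━━━━━━━━━━━━━━━━━━━━━━━━━━━┓      
       ┃ Minesweeper               ┃      
       ┠───────────────────────────┨      
       ┃■■■■■■■■■■                 ┃      
     ┏━┃■■■■■■■■■■                 ┃━━━━━━
     ┃ ┃■■■■■■■■■■                 ┃      
     ┠─┃■■■■■■■■■■                 ┃──────
     ┃+┃■■■■■■■■■■                 ┃      
     ┃ ┃■■■■■■■■■■                 ┃      
     ┃ ┃■■■■■■■■■■                 ┃      
     ┃#┃■■■■■■■■■■                 ┃      
     ┃ ┃■■■■■■■■■■                 ┃      
     ┃ ┃■■■■■■■■■■                 ┃      
     ┃ ┗━━━━━━━━━━━━━━━━━━━━━━━━━━━┛      
     ┃ @@@@@@@@@@@@@@@@@@@@@@@            
     ┃ @@@@@@@@@@@@@@@@@@@@@@@            
     ┃ @@@@@@@@@@@@@@@@@@@@@@@            
     ┃                     ###            
     ┃                        ####        


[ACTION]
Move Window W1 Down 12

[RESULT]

                                          
                                          
                                          
                                          
                                          
                                          
                                          
                                          
     ┏━━━━━━━━━━━━━━━━━━━━━━━━━━━━━━━━━━━━
     ┃ DrawingCanvas                      
     ┠────────────────────────────────────
     ┃+                                   
     ┃                                    
     ┃                                    
     ┃##                                  
     ┃  ###                               
     ┃ ┏━━━━━━━━━━━━━━━━━━━━━━━━━━━┓      
     ┃ ┃ Minesweeper               ┃      
     ┃ ┠───────────────────────────┨      
     ┃ ┃■■■■■■■■■■                 ┃      
     ┃ ┃■■■■■■■■■■                 ┃      
     ┃ ┃■■■■■■■■■■                 ┃      
     ┃ ┃■■■■■■■■■■                 ┃      


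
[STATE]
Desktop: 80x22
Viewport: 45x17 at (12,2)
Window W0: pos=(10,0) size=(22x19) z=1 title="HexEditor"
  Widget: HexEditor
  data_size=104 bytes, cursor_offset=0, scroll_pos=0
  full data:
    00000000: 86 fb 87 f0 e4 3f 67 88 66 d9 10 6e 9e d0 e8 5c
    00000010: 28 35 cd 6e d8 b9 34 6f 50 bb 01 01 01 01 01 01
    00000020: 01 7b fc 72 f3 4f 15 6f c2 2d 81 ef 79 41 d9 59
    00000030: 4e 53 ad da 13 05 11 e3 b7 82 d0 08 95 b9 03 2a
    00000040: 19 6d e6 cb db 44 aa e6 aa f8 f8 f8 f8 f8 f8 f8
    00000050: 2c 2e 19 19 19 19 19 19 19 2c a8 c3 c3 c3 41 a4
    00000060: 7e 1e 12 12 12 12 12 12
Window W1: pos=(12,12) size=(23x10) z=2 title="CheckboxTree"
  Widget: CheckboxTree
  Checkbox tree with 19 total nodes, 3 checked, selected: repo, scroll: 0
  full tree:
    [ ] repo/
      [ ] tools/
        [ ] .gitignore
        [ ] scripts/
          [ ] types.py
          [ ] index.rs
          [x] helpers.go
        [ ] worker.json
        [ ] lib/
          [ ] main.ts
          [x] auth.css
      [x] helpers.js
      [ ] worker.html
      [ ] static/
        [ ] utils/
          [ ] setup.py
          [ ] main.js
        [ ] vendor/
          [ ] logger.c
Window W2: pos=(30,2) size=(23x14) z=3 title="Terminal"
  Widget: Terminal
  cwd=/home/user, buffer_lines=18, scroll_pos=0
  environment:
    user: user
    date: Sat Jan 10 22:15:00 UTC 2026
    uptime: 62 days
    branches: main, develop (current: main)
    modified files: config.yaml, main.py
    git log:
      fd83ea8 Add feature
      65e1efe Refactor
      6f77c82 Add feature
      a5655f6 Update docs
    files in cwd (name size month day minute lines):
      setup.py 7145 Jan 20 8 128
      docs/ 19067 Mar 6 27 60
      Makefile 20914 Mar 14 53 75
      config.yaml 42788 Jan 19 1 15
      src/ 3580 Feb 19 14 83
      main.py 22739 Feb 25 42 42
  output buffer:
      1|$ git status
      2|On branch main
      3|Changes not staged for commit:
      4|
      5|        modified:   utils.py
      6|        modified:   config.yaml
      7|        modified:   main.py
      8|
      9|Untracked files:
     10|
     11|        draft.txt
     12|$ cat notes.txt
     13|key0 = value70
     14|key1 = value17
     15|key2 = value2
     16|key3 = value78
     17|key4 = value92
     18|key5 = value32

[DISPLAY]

──────────────────┏━━━━━━━━━━━━━━━━━━━━━┓    
0000000  86 fb 87 ┃ Terminal            ┃    
0000010  28 35 cd ┠─────────────────────┨    
0000020  01 7b fc ┃$ git status         ┃    
0000030  4e 53 ad ┃On branch main       ┃    
0000040  19 6d e6 ┃Changes not staged fo┃    
0000050  2c 2e 19 ┃                     ┃    
0000060  7e 1e 12 ┃        modified:   u┃    
                  ┃        modified:   c┃    
                  ┃        modified:   m┃    
┏━━━━━━━━━━━━━━━━━┃                     ┃    
┃ CheckboxTree    ┃Untracked files:     ┃    
┠─────────────────┃                     ┃    
┃>[-] repo/       ┗━━━━━━━━━━━━━━━━━━━━━┛    
┃   [-] tools/        ┃                      
┃     [ ] .gitignore  ┃                      
┃     [-] scripts/    ┃                      


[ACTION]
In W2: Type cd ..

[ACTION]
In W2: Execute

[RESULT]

──────────────────┏━━━━━━━━━━━━━━━━━━━━━┓    
0000000  86 fb 87 ┃ Terminal            ┃    
0000010  28 35 cd ┠─────────────────────┨    
0000020  01 7b fc ┃$ cat notes.txt      ┃    
0000030  4e 53 ad ┃key0 = value70       ┃    
0000040  19 6d e6 ┃key1 = value17       ┃    
0000050  2c 2e 19 ┃key2 = value2        ┃    
0000060  7e 1e 12 ┃key3 = value78       ┃    
                  ┃key4 = value92       ┃    
                  ┃key5 = value32       ┃    
┏━━━━━━━━━━━━━━━━━┃$ cd ..              ┃    
┃ CheckboxTree    ┃                     ┃    
┠─────────────────┃$ █                  ┃    
┃>[-] repo/       ┗━━━━━━━━━━━━━━━━━━━━━┛    
┃   [-] tools/        ┃                      
┃     [ ] .gitignore  ┃                      
┃     [-] scripts/    ┃                      


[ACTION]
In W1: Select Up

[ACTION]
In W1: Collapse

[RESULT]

──────────────────┏━━━━━━━━━━━━━━━━━━━━━┓    
0000000  86 fb 87 ┃ Terminal            ┃    
0000010  28 35 cd ┠─────────────────────┨    
0000020  01 7b fc ┃$ cat notes.txt      ┃    
0000030  4e 53 ad ┃key0 = value70       ┃    
0000040  19 6d e6 ┃key1 = value17       ┃    
0000050  2c 2e 19 ┃key2 = value2        ┃    
0000060  7e 1e 12 ┃key3 = value78       ┃    
                  ┃key4 = value92       ┃    
                  ┃key5 = value32       ┃    
┏━━━━━━━━━━━━━━━━━┃$ cd ..              ┃    
┃ CheckboxTree    ┃                     ┃    
┠─────────────────┃$ █                  ┃    
┃>[-] repo/       ┗━━━━━━━━━━━━━━━━━━━━━┛    
┃                     ┃                      
┃                     ┃                      
┃                     ┃                      


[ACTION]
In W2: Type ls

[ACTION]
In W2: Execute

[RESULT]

──────────────────┏━━━━━━━━━━━━━━━━━━━━━┓    
0000000  86 fb 87 ┃ Terminal            ┃    
0000010  28 35 cd ┠─────────────────────┨    
0000020  01 7b fc ┃key1 = value17       ┃    
0000030  4e 53 ad ┃key2 = value2        ┃    
0000040  19 6d e6 ┃key3 = value78       ┃    
0000050  2c 2e 19 ┃key4 = value92       ┃    
0000060  7e 1e 12 ┃key5 = value32       ┃    
                  ┃$ cd ..              ┃    
                  ┃                     ┃    
┏━━━━━━━━━━━━━━━━━┃$ ls                 ┃    
┃ CheckboxTree    ┃setup.py  docs/  Make┃    
┠─────────────────┃$ █                  ┃    
┃>[-] repo/       ┗━━━━━━━━━━━━━━━━━━━━━┛    
┃                     ┃                      
┃                     ┃                      
┃                     ┃                      


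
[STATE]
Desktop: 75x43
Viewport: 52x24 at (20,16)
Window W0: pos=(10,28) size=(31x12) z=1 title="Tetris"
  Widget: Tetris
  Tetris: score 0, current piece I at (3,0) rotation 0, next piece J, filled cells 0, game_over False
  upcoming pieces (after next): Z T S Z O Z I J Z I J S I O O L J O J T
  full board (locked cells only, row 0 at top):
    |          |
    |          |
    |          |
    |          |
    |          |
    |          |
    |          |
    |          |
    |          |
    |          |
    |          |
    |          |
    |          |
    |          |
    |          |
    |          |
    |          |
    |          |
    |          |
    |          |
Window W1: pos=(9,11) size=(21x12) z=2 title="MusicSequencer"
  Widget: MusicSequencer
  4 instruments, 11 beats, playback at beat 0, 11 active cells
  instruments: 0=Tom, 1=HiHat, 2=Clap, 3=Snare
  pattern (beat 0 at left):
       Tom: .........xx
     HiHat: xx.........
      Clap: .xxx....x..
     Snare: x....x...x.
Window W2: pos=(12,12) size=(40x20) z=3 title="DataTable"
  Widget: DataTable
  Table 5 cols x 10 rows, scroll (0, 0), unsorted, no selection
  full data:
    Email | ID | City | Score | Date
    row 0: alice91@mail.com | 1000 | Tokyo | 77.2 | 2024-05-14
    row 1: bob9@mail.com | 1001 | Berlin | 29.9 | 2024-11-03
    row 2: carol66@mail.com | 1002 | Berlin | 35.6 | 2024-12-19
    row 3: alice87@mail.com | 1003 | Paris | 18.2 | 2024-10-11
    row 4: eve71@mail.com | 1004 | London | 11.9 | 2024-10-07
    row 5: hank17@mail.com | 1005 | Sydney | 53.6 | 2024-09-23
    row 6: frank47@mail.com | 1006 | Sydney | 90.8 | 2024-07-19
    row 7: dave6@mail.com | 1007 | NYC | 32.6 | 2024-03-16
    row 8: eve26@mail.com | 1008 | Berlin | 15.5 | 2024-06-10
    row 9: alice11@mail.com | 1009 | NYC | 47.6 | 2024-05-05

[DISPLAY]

─────────┼────┼──────┼─────┼───┃                    
@mail.com│1000│Tokyo │77.2 │202┃                    
il.com   │1001│Berlin│29.9 │202┃                    
@mail.com│1002│Berlin│35.6 │202┃                    
@mail.com│1003│Paris │18.2 │202┃                    
ail.com  │1004│London│11.9 │202┃                    
mail.com │1005│Sydney│53.6 │202┃                    
@mail.com│1006│Sydney│90.8 │202┃                    
ail.com  │1007│NYC   │32.6 │202┃                    
ail.com  │1008│Berlin│15.5 │202┃                    
@mail.com│1009│NYC   │47.6 │202┃                    
                               ┃                    
                               ┃                    
                               ┃                    
                               ┃                    
━━━━━━━━━━━━━━━━━━━━━━━━━━━━━━━┛                    
 │█                 ┃                               
 │███               ┃                               
 │                  ┃                               
 │                  ┃                               
 │                  ┃                               
 │Score:            ┃                               
 │0                 ┃                               
━━━━━━━━━━━━━━━━━━━━┛                               


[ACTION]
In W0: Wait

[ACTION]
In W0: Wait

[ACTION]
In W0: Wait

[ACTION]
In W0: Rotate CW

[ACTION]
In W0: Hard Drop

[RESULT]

─────────┼────┼──────┼─────┼───┃                    
@mail.com│1000│Tokyo │77.2 │202┃                    
il.com   │1001│Berlin│29.9 │202┃                    
@mail.com│1002│Berlin│35.6 │202┃                    
@mail.com│1003│Paris │18.2 │202┃                    
ail.com  │1004│London│11.9 │202┃                    
mail.com │1005│Sydney│53.6 │202┃                    
@mail.com│1006│Sydney│90.8 │202┃                    
ail.com  │1007│NYC   │32.6 │202┃                    
ail.com  │1008│Berlin│15.5 │202┃                    
@mail.com│1009│NYC   │47.6 │202┃                    
                               ┃                    
                               ┃                    
                               ┃                    
                               ┃                    
━━━━━━━━━━━━━━━━━━━━━━━━━━━━━━━┛                    
 │▓▓                ┃                               
 │ ▓▓               ┃                               
 │                  ┃                               
 │                  ┃                               
 │                  ┃                               
 │Score:            ┃                               
 │0                 ┃                               
━━━━━━━━━━━━━━━━━━━━┛                               


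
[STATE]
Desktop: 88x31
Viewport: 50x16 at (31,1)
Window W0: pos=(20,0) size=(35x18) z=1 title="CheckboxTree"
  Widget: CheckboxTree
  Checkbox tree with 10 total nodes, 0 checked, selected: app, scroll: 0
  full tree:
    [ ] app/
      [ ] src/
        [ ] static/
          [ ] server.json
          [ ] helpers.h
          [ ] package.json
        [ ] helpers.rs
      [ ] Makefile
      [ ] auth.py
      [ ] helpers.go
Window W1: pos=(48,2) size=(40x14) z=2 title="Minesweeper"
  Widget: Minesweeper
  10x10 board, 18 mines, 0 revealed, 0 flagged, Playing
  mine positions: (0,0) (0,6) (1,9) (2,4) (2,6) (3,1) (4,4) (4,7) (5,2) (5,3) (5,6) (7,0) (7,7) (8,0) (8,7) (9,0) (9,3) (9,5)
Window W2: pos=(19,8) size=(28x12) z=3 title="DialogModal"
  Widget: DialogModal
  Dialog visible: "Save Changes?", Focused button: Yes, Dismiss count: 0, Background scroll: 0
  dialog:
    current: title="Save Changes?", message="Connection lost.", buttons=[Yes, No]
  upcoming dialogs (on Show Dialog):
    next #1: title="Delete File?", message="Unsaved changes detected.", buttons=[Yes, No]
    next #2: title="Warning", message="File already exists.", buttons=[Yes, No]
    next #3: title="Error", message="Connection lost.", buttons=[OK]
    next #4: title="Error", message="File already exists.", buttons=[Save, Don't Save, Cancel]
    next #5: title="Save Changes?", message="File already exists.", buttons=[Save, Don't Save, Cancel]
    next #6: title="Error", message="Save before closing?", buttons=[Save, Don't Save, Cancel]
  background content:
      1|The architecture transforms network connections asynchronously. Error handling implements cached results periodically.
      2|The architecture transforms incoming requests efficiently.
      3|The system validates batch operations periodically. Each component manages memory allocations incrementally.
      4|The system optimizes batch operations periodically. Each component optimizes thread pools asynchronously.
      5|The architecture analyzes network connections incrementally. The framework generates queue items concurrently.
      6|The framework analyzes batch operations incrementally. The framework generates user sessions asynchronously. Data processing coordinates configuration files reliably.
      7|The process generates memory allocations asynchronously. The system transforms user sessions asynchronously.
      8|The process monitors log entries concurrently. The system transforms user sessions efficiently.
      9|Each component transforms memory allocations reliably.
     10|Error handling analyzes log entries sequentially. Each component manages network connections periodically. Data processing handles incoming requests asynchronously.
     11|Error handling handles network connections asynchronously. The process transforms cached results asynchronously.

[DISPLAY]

ree                    ┃                          
─────────────────┏━━━━━━━━━━━━━━━━━━━━━━━━━━━━━━━━
                 ┃ Minesweeper                    
/                ┠────────────────────────────────
tatic/           ┃■■■■■■■■■■                      
 server.json     ┃■■■■■■■■■■                      
 helpers.h       ┃■■■■■■■■■■                      
━━━━━━━━━━━━━━━┓ ┃■■■■■■■■■■                      
l              ┃ ┃■■■■■■■■■■                      
───────────────┨ ┃■■■■■■■■■■                      
cture transform┃ ┃■■■■■■■■■■                      
───────────┐orm┃ ┃■■■■■■■■■■                      
Changes?   │tch┃ ┃■■■■■■■■■■                      
tion lost. │tch┃ ┃■■■■■■■■■■                      
s]  No     │es ┃ ┗━━━━━━━━━━━━━━━━━━━━━━━━━━━━━━━━
───────────┘bat┃       ┃                          


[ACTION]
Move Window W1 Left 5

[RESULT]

ree                    ┃                          
────────────┏━━━━━━━━━━━━━━━━━━━━━━━━━━━━━━━━━━━━━
            ┃ Minesweeper                         
/           ┠─────────────────────────────────────
tatic/      ┃■■■■■■■■■■                           
 server.json┃■■■■■■■■■■                           
 helpers.h  ┃■■■■■■■■■■                           
━━━━━━━━━━━━━━━┓■■■■■■■                           
l              ┃■■■■■■■                           
───────────────┨■■■■■■■                           
cture transform┃■■■■■■■                           
───────────┐orm┃■■■■■■■                           
Changes?   │tch┃■■■■■■■                           
tion lost. │tch┃■■■■■■■                           
s]  No     │es ┃━━━━━━━━━━━━━━━━━━━━━━━━━━━━━━━━━━
───────────┘bat┃       ┃                          


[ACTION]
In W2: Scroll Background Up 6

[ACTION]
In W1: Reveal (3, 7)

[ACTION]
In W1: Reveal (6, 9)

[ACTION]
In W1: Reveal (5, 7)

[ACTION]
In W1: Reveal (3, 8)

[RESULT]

ree                    ┃                          
────────────┏━━━━━━━━━━━━━━━━━━━━━━━━━━━━━━━━━━━━━
            ┃ Minesweeper                         
/           ┠─────────────────────────────────────
tatic/      ┃■■■■■■■■■■                           
 server.json┃■■■■■■■■■■                           
 helpers.h  ┃■■■■■■■■11                           
━━━━━━━━━━━━━━━┓■■■■21                            
l              ┃■■■■■1                            
───────────────┨■■■■21                            
cture transform┃■■■■■1                            
───────────┐orm┃■■■■■2                            
Changes?   │tch┃■■■■■2                            
tion lost. │tch┃■■■■■1                            
s]  No     │es ┃━━━━━━━━━━━━━━━━━━━━━━━━━━━━━━━━━━
───────────┘bat┃       ┃                          


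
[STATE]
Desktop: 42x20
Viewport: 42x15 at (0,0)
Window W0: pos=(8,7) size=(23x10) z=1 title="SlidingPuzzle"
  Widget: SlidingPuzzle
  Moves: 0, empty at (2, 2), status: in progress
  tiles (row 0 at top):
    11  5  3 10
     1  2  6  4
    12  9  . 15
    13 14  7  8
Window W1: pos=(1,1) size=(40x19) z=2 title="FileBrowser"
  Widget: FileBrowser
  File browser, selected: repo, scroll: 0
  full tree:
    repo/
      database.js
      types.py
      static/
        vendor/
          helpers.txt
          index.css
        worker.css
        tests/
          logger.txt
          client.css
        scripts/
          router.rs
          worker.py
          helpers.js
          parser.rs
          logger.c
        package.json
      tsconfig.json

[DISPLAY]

                                          
 ┏━━━━━━━━━━━━━━━━━━━━━━━━━━━━━━━━━━━━━━┓ 
 ┃ FileBrowser                          ┃ 
 ┠──────────────────────────────────────┨ 
 ┃> [-] repo/                           ┃ 
 ┃    database.js                       ┃ 
 ┃    types.py                          ┃ 
 ┃    [+] static/                       ┃ 
 ┃    tsconfig.json                     ┃ 
 ┃                                      ┃ 
 ┃                                      ┃ 
 ┃                                      ┃ 
 ┃                                      ┃ 
 ┃                                      ┃ 
 ┃                                      ┃ 


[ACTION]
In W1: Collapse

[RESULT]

                                          
 ┏━━━━━━━━━━━━━━━━━━━━━━━━━━━━━━━━━━━━━━┓ 
 ┃ FileBrowser                          ┃ 
 ┠──────────────────────────────────────┨ 
 ┃> [+] repo/                           ┃ 
 ┃                                      ┃ 
 ┃                                      ┃ 
 ┃                                      ┃ 
 ┃                                      ┃ 
 ┃                                      ┃ 
 ┃                                      ┃ 
 ┃                                      ┃ 
 ┃                                      ┃ 
 ┃                                      ┃ 
 ┃                                      ┃ 


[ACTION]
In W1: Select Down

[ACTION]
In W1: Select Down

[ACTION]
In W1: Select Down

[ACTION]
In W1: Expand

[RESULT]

                                          
 ┏━━━━━━━━━━━━━━━━━━━━━━━━━━━━━━━━━━━━━━┓ 
 ┃ FileBrowser                          ┃ 
 ┠──────────────────────────────────────┨ 
 ┃> [-] repo/                           ┃ 
 ┃    database.js                       ┃ 
 ┃    types.py                          ┃ 
 ┃    [+] static/                       ┃ 
 ┃    tsconfig.json                     ┃ 
 ┃                                      ┃ 
 ┃                                      ┃ 
 ┃                                      ┃ 
 ┃                                      ┃ 
 ┃                                      ┃ 
 ┃                                      ┃ 
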